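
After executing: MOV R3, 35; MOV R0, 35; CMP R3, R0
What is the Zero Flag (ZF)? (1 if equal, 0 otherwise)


Register state trace:
  MOV R3, 35  → R3 = 35
  MOV R0, 35  → R0 = 35
  CMP R3, R0  → computes 35 - 35 = 0
  Result is zero, so values are equal
ZF = 1

1


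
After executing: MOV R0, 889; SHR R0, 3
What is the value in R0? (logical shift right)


Register state trace:
  MOV R0, 889  → R0 = 889
  SHR R0, 3  → R0 = 889 >> 3 = 889 // 2^3 = 111
Final: R0 = 111

111


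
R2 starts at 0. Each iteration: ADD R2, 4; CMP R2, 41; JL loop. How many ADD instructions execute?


Loop trace (R2 starts at 0, target 41, step 4):
  ADD #1: R2 = 0 + 4 = 4  → 4 < 41, loop
  ADD #2: R2 = 4 + 4 = 8  → 8 < 41, loop
  ADD #3: R2 = 8 + 4 = 12  → 12 < 41, loop
  ADD #4: R2 = 12 + 4 = 16  → 16 < 41, loop
  ADD #5: R2 = 16 + 4 = 20  → 20 < 41, loop
  ADD #6: R2 = 20 + 4 = 24  → 24 < 41, loop
  ADD #7: R2 = 24 + 4 = 28  → 28 < 41, loop
  ADD #8: R2 = 28 + 4 = 32  → 32 < 41, loop
  ADD #9: R2 = 32 + 4 = 36  → 36 < 41, loop
  ADD #10: R2 = 36 + 4 = 40  → 40 < 41, loop
  ADD #11: R2 = 40 + 4 = 44  → 44 >= 41, exit
Total ADD instructions: 11

11


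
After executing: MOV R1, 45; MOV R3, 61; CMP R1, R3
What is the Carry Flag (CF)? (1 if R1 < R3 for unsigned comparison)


Register state trace:
  MOV R1, 45  → R1 = 45
  MOV R3, 61  → R3 = 61
  CMP R1, R3  → unsigned 45 - 61: borrow occurs
  45 < 61, so CF = 1
CF = 1

1


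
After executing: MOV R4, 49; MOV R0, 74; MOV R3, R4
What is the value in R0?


Register state trace:
  MOV R4, 49  → R4 = 49
  MOV R0, 74  → R0 = 74
  MOV R3, R4  → R3 = 49
Final: R0 = 74

74


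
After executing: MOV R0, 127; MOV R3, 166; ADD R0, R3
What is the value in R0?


Register state trace:
  MOV R0, 127  → R0 = 127
  MOV R3, 166  → R3 = 166
  ADD R0, R3  → R0 = 127 + 166 = 293
Final: R0 = 293

293


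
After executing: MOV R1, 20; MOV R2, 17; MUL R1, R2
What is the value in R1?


Register state trace:
  MOV R1, 20  → R1 = 20
  MOV R2, 17  → R2 = 17
  MUL R1, R2  → R1 = 20 * 17 = 340
Final: R1 = 340

340


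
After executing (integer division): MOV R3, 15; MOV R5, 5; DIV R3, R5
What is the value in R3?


Register state trace:
  MOV R3, 15  → R3 = 15
  MOV R5, 5  → R5 = 5
  DIV R3, R5  → R3 = 15 // 5 = 3
Final: R3 = 3

3


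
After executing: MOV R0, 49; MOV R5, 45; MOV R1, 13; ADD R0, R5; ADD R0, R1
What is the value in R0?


Register state trace:
  MOV R0, 49  → R0 = 49
  MOV R5, 45  → R5 = 45
  MOV R1, 13  → R1 = 13
  ADD R0, R5  → R0 = 49 + 45 = 94
  ADD R0, R1  → R0 = 94 + 13 = 107
Final: R0 = 107

107


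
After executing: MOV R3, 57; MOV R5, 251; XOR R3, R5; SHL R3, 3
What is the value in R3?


Register state trace:
  MOV R3, 57  → R3 = 57 (0b00111001)
  MOV R5, 251  → R5 = 251 (0b11111011)
  XOR R3, R5  → R3 = 57 XOR 251 = 194 (0b11000010)
  SHL R3, 3  → R3 = 194 << 3 = 1552
Final: R3 = 1552

1552


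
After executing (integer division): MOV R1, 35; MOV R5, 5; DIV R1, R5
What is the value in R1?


Register state trace:
  MOV R1, 35  → R1 = 35
  MOV R5, 5  → R5 = 5
  DIV R1, R5  → R1 = 35 // 5 = 7
Final: R1 = 7

7


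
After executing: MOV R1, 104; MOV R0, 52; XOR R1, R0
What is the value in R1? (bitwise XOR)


Register state trace:
  MOV R1, 104  → R1 = 104 (0b01101000)
  MOV R0, 52  → R0 = 52 (0b00110100)
  XOR R1, R0  → R1 = 104 XOR 52 = 92 (0b01011100)
Final: R1 = 92

92


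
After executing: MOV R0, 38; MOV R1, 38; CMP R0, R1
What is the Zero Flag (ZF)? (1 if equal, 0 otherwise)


Register state trace:
  MOV R0, 38  → R0 = 38
  MOV R1, 38  → R1 = 38
  CMP R0, R1  → computes 38 - 38 = 0
  Result is zero, so values are equal
ZF = 1

1


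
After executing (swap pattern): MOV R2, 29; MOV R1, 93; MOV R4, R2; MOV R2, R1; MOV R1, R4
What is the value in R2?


Register state trace (swap pattern):
  MOV R2, 29  → R2 = 29
  MOV R1, 93  → R1 = 93
  MOV R4, R2  → R4 = 29  (save R2)
  MOV R2, R1  → R2 = 93  (R2 gets R1's value)
  MOV R1, R4  → R1 = 29  (R1 gets saved value)
Final: R2 = 93

93


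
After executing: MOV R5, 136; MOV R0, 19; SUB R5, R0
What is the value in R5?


Register state trace:
  MOV R5, 136  → R5 = 136
  MOV R0, 19  → R0 = 19
  SUB R5, R0  → R5 = 136 - 19 = 117
Final: R5 = 117

117


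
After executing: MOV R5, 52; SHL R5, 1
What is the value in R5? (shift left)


Register state trace:
  MOV R5, 52  → R5 = 52
  SHL R5, 1  → R5 = 52 << 1 = 52 * 2^1 = 104
Final: R5 = 104

104


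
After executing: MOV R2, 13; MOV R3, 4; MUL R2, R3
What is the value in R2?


Register state trace:
  MOV R2, 13  → R2 = 13
  MOV R3, 4  → R3 = 4
  MUL R2, R3  → R2 = 13 * 4 = 52
Final: R2 = 52

52


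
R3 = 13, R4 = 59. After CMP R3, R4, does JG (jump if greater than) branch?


Trace:
  R3 = 13, R4 = 59
  CMP R3, R4  → compares 13 vs 59
  JG checks: is 13 greater than 59?
  13 < 59, so condition is false
Branch taken: No

No


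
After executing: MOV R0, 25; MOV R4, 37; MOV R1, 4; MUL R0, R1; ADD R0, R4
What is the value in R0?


Register state trace:
  MOV R0, 25  → R0 = 25
  MOV R4, 37  → R4 = 37
  MOV R1, 4  → R1 = 4
  MUL R0, R1  → R0 = 25 * 4 = 100
  ADD R0, R4  → R0 = 100 + 37 = 137
Final: R0 = 137

137


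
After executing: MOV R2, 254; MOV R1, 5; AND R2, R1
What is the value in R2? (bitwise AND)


Register state trace:
  MOV R2, 254  → R2 = 254 (0b11111110)
  MOV R1, 5  → R1 = 5 (0b00000101)
  AND R2, R1  → R2 = 254 AND 5 = 4 (0b00000100)
Final: R2 = 4

4


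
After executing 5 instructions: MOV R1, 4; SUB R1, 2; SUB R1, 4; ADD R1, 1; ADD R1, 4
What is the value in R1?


Register state trace:
  MOV R1, 4  → R1 = 4
  SUB R1, 2  → R1 = 4 - 2 = 2
  SUB R1, 4  → R1 = 2 - 4 = -2
  ADD R1, 1  → R1 = -2 + 1 = -1
  ADD R1, 4  → R1 = -1 + 4 = 3
Final: R1 = 3

3


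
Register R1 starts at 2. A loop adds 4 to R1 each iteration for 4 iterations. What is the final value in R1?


Starting value: R1 = 2
  Iter 1: R1 = 2 + 4 = 6
  Iter 2: R1 = 6 + 4 = 10
  Iter 3: R1 = 10 + 4 = 14
  Iter 4: R1 = 14 + 4 = 18
Final: R1 = 18

18


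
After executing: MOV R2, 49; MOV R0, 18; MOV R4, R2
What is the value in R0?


Register state trace:
  MOV R2, 49  → R2 = 49
  MOV R0, 18  → R0 = 18
  MOV R4, R2  → R4 = 49
Final: R0 = 18

18


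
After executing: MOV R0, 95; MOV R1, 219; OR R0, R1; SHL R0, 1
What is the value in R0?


Register state trace:
  MOV R0, 95  → R0 = 95 (0b01011111)
  MOV R1, 219  → R1 = 219 (0b11011011)
  OR R0, R1  → R0 = 95 OR 219 = 223 (0b11011111)
  SHL R0, 1  → R0 = 223 << 1 = 446
Final: R0 = 446

446


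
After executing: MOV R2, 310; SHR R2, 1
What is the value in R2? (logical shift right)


Register state trace:
  MOV R2, 310  → R2 = 310
  SHR R2, 1  → R2 = 310 >> 1 = 310 // 2^1 = 155
Final: R2 = 155

155


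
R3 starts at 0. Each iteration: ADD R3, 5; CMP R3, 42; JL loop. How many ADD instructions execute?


Loop trace (R3 starts at 0, target 42, step 5):
  ADD #1: R3 = 0 + 5 = 5  → 5 < 42, loop
  ADD #2: R3 = 5 + 5 = 10  → 10 < 42, loop
  ADD #3: R3 = 10 + 5 = 15  → 15 < 42, loop
  ADD #4: R3 = 15 + 5 = 20  → 20 < 42, loop
  ADD #5: R3 = 20 + 5 = 25  → 25 < 42, loop
  ADD #6: R3 = 25 + 5 = 30  → 30 < 42, loop
  ADD #7: R3 = 30 + 5 = 35  → 35 < 42, loop
  ADD #8: R3 = 35 + 5 = 40  → 40 < 42, loop
  ADD #9: R3 = 40 + 5 = 45  → 45 >= 42, exit
Total ADD instructions: 9

9


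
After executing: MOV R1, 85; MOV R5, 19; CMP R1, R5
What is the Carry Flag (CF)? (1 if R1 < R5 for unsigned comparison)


Register state trace:
  MOV R1, 85  → R1 = 85
  MOV R5, 19  → R5 = 19
  CMP R1, R5  → unsigned 85 - 19: no borrow
  85 >= 19, so CF = 0
CF = 0

0


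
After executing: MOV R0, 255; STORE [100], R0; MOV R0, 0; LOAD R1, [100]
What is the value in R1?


Register and memory trace:
  MOV R0, 255  → R0 = 255
  STORE [100], R0  → mem[100] = 255
  MOV R0, 0  → R0 = 0
  LOAD R1, [100]  → R1 = mem[100] = 255
Final: R1 = 255

255


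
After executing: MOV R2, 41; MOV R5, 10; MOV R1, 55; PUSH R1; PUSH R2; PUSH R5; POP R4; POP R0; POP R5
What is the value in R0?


Stack trace (top is rightmost):
  MOV R2, 41  → R2 = 41
  MOV R5, 10  → R5 = 10
  MOV R1, 55  → R1 = 55
  PUSH R1  → stack: [55]
  PUSH R2  → stack: [55, 41]
  PUSH R5  → stack: [55, 41, 10]
  POP R4  → R4 = 10, stack: [55, 41]
  POP R0  → R0 = 41, stack: [55]
  POP R5  → R5 = 55, stack: []
Final: R0 = 41

41


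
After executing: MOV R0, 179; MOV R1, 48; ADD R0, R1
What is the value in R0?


Register state trace:
  MOV R0, 179  → R0 = 179
  MOV R1, 48  → R1 = 48
  ADD R0, R1  → R0 = 179 + 48 = 227
Final: R0 = 227

227


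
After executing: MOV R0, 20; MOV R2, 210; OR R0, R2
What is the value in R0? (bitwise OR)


Register state trace:
  MOV R0, 20  → R0 = 20 (0b00010100)
  MOV R2, 210  → R2 = 210 (0b11010010)
  OR R0, R2   → R0 = 20 OR 210 = 214 (0b11010110)
Final: R0 = 214

214


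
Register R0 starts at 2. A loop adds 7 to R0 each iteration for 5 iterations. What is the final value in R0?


Starting value: R0 = 2
  Iter 1: R0 = 2 + 7 = 9
  Iter 2: R0 = 9 + 7 = 16
  Iter 3: R0 = 16 + 7 = 23
  Iter 4: R0 = 23 + 7 = 30
  Iter 5: R0 = 30 + 7 = 37
Final: R0 = 37

37


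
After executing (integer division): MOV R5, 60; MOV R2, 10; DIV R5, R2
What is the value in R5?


Register state trace:
  MOV R5, 60  → R5 = 60
  MOV R2, 10  → R2 = 10
  DIV R5, R2  → R5 = 60 // 10 = 6
Final: R5 = 6

6


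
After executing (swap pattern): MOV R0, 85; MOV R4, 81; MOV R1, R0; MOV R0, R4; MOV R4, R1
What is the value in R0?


Register state trace (swap pattern):
  MOV R0, 85  → R0 = 85
  MOV R4, 81  → R4 = 81
  MOV R1, R0  → R1 = 85  (save R0)
  MOV R0, R4  → R0 = 81  (R0 gets R4's value)
  MOV R4, R1  → R4 = 85  (R4 gets saved value)
Final: R0 = 81

81


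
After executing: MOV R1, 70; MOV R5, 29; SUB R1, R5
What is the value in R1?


Register state trace:
  MOV R1, 70  → R1 = 70
  MOV R5, 29  → R5 = 29
  SUB R1, R5  → R1 = 70 - 29 = 41
Final: R1 = 41

41


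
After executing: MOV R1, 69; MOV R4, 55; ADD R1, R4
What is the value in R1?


Register state trace:
  MOV R1, 69  → R1 = 69
  MOV R4, 55  → R4 = 55
  ADD R1, R4  → R1 = 69 + 55 = 124
Final: R1 = 124

124


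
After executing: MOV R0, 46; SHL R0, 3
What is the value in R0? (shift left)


Register state trace:
  MOV R0, 46  → R0 = 46
  SHL R0, 3  → R0 = 46 << 3 = 46 * 2^3 = 368
Final: R0 = 368

368


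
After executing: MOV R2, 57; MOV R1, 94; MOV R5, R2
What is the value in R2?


Register state trace:
  MOV R2, 57  → R2 = 57
  MOV R1, 94  → R1 = 94
  MOV R5, R2  → R5 = 57
Final: R2 = 57

57


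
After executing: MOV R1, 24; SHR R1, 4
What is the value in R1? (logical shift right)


Register state trace:
  MOV R1, 24  → R1 = 24
  SHR R1, 4  → R1 = 24 >> 4 = 24 // 2^4 = 1
Final: R1 = 1

1


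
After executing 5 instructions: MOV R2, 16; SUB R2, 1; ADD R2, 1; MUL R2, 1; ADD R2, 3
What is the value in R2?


Register state trace:
  MOV R2, 16  → R2 = 16
  SUB R2, 1  → R2 = 16 - 1 = 15
  ADD R2, 1  → R2 = 15 + 1 = 16
  MUL R2, 1  → R2 = 16 * 1 = 16
  ADD R2, 3  → R2 = 16 + 3 = 19
Final: R2 = 19

19


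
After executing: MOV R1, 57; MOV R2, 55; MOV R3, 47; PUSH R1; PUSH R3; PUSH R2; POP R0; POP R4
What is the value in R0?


Stack trace (top is rightmost):
  MOV R1, 57  → R1 = 57
  MOV R2, 55  → R2 = 55
  MOV R3, 47  → R3 = 47
  PUSH R1  → stack: [57]
  PUSH R3  → stack: [57, 47]
  PUSH R2  → stack: [57, 47, 55]
  POP R0  → R0 = 55, stack: [57, 47]
  POP R4  → R4 = 47, stack: [57]
Final: R0 = 55

55


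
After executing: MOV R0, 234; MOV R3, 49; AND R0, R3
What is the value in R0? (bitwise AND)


Register state trace:
  MOV R0, 234  → R0 = 234 (0b11101010)
  MOV R3, 49  → R3 = 49 (0b00110001)
  AND R0, R3  → R0 = 234 AND 49 = 32 (0b00100000)
Final: R0 = 32

32


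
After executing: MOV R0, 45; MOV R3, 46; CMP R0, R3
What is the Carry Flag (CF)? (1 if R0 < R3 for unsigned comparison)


Register state trace:
  MOV R0, 45  → R0 = 45
  MOV R3, 46  → R3 = 46
  CMP R0, R3  → unsigned 45 - 46: borrow occurs
  45 < 46, so CF = 1
CF = 1

1


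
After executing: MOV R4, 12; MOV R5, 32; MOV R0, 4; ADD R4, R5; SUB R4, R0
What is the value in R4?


Register state trace:
  MOV R4, 12  → R4 = 12
  MOV R5, 32  → R5 = 32
  MOV R0, 4  → R0 = 4
  ADD R4, R5  → R4 = 12 + 32 = 44
  SUB R4, R0  → R4 = 44 - 4 = 40
Final: R4 = 40

40


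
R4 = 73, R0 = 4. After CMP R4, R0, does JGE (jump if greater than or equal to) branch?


Trace:
  R4 = 73, R0 = 4
  CMP R4, R0  → compares 73 vs 4
  JGE checks: is 73 greater than or equal to 4?
  73 > 4, so condition is true
Branch taken: Yes

Yes


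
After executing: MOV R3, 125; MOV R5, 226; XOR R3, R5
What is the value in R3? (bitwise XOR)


Register state trace:
  MOV R3, 125  → R3 = 125 (0b01111101)
  MOV R5, 226  → R5 = 226 (0b11100010)
  XOR R3, R5  → R3 = 125 XOR 226 = 159 (0b10011111)
Final: R3 = 159

159


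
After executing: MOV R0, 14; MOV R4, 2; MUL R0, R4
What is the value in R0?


Register state trace:
  MOV R0, 14  → R0 = 14
  MOV R4, 2  → R4 = 2
  MUL R0, R4  → R0 = 14 * 2 = 28
Final: R0 = 28

28


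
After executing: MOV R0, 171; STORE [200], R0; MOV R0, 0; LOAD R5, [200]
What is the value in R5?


Register and memory trace:
  MOV R0, 171  → R0 = 171
  STORE [200], R0  → mem[200] = 171
  MOV R0, 0  → R0 = 0
  LOAD R5, [200]  → R5 = mem[200] = 171
Final: R5 = 171

171


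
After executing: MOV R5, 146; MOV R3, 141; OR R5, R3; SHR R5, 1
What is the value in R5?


Register state trace:
  MOV R5, 146  → R5 = 146 (0b10010010)
  MOV R3, 141  → R3 = 141 (0b10001101)
  OR R5, R3  → R5 = 146 OR 141 = 159 (0b10011111)
  SHR R5, 1  → R5 = 159 >> 1 = 79
Final: R5 = 79

79


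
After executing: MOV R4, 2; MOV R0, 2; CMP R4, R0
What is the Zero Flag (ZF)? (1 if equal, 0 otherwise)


Register state trace:
  MOV R4, 2  → R4 = 2
  MOV R0, 2  → R0 = 2
  CMP R4, R0  → computes 2 - 2 = 0
  Result is zero, so values are equal
ZF = 1

1


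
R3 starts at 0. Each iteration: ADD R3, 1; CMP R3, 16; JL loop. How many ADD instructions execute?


Loop trace (R3 starts at 0, target 16, step 1):
  ADD #1: R3 = 0 + 1 = 1  → 1 < 16, loop
  ADD #2: R3 = 1 + 1 = 2  → 2 < 16, loop
  ADD #3: R3 = 2 + 1 = 3  → 3 < 16, loop
  ADD #4: R3 = 3 + 1 = 4  → 4 < 16, loop
  ADD #5: R3 = 4 + 1 = 5  → 5 < 16, loop
  ADD #6: R3 = 5 + 1 = 6  → 6 < 16, loop
  ADD #7: R3 = 6 + 1 = 7  → 7 < 16, loop
  ADD #8: R3 = 7 + 1 = 8  → 8 < 16, loop
  ADD #9: R3 = 8 + 1 = 9  → 9 < 16, loop
  ADD #10: R3 = 9 + 1 = 10  → 10 < 16, loop
  ADD #11: R3 = 10 + 1 = 11  → 11 < 16, loop
  ADD #12: R3 = 11 + 1 = 12  → 12 < 16, loop
  ADD #13: R3 = 12 + 1 = 13  → 13 < 16, loop
  ADD #14: R3 = 13 + 1 = 14  → 14 < 16, loop
  ADD #15: R3 = 14 + 1 = 15  → 15 < 16, loop
  ADD #16: R3 = 15 + 1 = 16  → 16 >= 16, exit
Total ADD instructions: 16

16


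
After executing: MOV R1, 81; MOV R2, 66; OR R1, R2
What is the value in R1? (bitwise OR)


Register state trace:
  MOV R1, 81  → R1 = 81 (0b01010001)
  MOV R2, 66  → R2 = 66 (0b01000010)
  OR R1, R2   → R1 = 81 OR 66 = 83 (0b01010011)
Final: R1 = 83

83


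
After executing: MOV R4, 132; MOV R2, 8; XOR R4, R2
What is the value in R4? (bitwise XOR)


Register state trace:
  MOV R4, 132  → R4 = 132 (0b10000100)
  MOV R2, 8  → R2 = 8 (0b00001000)
  XOR R4, R2  → R4 = 132 XOR 8 = 140 (0b10001100)
Final: R4 = 140

140


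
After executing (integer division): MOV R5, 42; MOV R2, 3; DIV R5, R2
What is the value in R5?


Register state trace:
  MOV R5, 42  → R5 = 42
  MOV R2, 3  → R2 = 3
  DIV R5, R2  → R5 = 42 // 3 = 14
Final: R5 = 14

14


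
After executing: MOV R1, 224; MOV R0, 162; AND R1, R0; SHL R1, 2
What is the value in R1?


Register state trace:
  MOV R1, 224  → R1 = 224 (0b11100000)
  MOV R0, 162  → R0 = 162 (0b10100010)
  AND R1, R0  → R1 = 224 AND 162 = 160 (0b10100000)
  SHL R1, 2  → R1 = 160 << 2 = 640
Final: R1 = 640

640


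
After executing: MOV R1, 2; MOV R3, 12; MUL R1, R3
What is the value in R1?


Register state trace:
  MOV R1, 2  → R1 = 2
  MOV R3, 12  → R3 = 12
  MUL R1, R3  → R1 = 2 * 12 = 24
Final: R1 = 24

24


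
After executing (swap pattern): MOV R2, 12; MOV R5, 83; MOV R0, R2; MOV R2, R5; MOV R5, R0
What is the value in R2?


Register state trace (swap pattern):
  MOV R2, 12  → R2 = 12
  MOV R5, 83  → R5 = 83
  MOV R0, R2  → R0 = 12  (save R2)
  MOV R2, R5  → R2 = 83  (R2 gets R5's value)
  MOV R5, R0  → R5 = 12  (R5 gets saved value)
Final: R2 = 83

83


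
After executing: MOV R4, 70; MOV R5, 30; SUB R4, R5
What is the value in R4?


Register state trace:
  MOV R4, 70  → R4 = 70
  MOV R5, 30  → R5 = 30
  SUB R4, R5  → R4 = 70 - 30 = 40
Final: R4 = 40

40


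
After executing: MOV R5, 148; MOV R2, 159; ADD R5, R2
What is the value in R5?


Register state trace:
  MOV R5, 148  → R5 = 148
  MOV R2, 159  → R2 = 159
  ADD R5, R2  → R5 = 148 + 159 = 307
Final: R5 = 307

307


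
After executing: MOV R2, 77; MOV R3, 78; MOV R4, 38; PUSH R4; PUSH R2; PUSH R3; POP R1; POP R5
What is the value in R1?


Stack trace (top is rightmost):
  MOV R2, 77  → R2 = 77
  MOV R3, 78  → R3 = 78
  MOV R4, 38  → R4 = 38
  PUSH R4  → stack: [38]
  PUSH R2  → stack: [38, 77]
  PUSH R3  → stack: [38, 77, 78]
  POP R1  → R1 = 78, stack: [38, 77]
  POP R5  → R5 = 77, stack: [38]
Final: R1 = 78

78


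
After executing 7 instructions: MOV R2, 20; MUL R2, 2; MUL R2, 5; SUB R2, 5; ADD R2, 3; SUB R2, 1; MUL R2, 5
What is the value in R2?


Register state trace:
  MOV R2, 20  → R2 = 20
  MUL R2, 2  → R2 = 20 * 2 = 40
  MUL R2, 5  → R2 = 40 * 5 = 200
  SUB R2, 5  → R2 = 200 - 5 = 195
  ADD R2, 3  → R2 = 195 + 3 = 198
  SUB R2, 1  → R2 = 198 - 1 = 197
  MUL R2, 5  → R2 = 197 * 5 = 985
Final: R2 = 985

985


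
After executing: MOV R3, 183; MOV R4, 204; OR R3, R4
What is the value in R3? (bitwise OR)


Register state trace:
  MOV R3, 183  → R3 = 183 (0b10110111)
  MOV R4, 204  → R4 = 204 (0b11001100)
  OR R3, R4   → R3 = 183 OR 204 = 255 (0b11111111)
Final: R3 = 255

255


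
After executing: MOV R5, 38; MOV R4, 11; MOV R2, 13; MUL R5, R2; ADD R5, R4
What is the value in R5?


Register state trace:
  MOV R5, 38  → R5 = 38
  MOV R4, 11  → R4 = 11
  MOV R2, 13  → R2 = 13
  MUL R5, R2  → R5 = 38 * 13 = 494
  ADD R5, R4  → R5 = 494 + 11 = 505
Final: R5 = 505

505


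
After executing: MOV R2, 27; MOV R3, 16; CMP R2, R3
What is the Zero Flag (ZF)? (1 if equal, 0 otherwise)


Register state trace:
  MOV R2, 27  → R2 = 27
  MOV R3, 16  → R3 = 16
  CMP R2, R3  → computes 27 - 16 = 11
  Result is nonzero, so values are not equal
ZF = 0

0


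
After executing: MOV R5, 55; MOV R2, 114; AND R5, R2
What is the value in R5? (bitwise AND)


Register state trace:
  MOV R5, 55  → R5 = 55 (0b00110111)
  MOV R2, 114  → R2 = 114 (0b01110010)
  AND R5, R2  → R5 = 55 AND 114 = 50 (0b00110010)
Final: R5 = 50

50


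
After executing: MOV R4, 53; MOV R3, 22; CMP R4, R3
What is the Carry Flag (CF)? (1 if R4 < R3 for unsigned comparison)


Register state trace:
  MOV R4, 53  → R4 = 53
  MOV R3, 22  → R3 = 22
  CMP R4, R3  → unsigned 53 - 22: no borrow
  53 >= 22, so CF = 0
CF = 0

0


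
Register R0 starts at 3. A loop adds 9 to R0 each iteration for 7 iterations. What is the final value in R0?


Starting value: R0 = 3
  Iter 1: R0 = 3 + 9 = 12
  Iter 2: R0 = 12 + 9 = 21
  Iter 3: R0 = 21 + 9 = 30
  Iter 4: R0 = 30 + 9 = 39
  Iter 5: R0 = 39 + 9 = 48
  Iter 6: R0 = 48 + 9 = 57
  Iter 7: R0 = 57 + 9 = 66
Final: R0 = 66

66


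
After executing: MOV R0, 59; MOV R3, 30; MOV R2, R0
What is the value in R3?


Register state trace:
  MOV R0, 59  → R0 = 59
  MOV R3, 30  → R3 = 30
  MOV R2, R0  → R2 = 59
Final: R3 = 30

30


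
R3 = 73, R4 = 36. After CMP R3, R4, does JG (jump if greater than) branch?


Trace:
  R3 = 73, R4 = 36
  CMP R3, R4  → compares 73 vs 36
  JG checks: is 73 greater than 36?
  73 > 36, so condition is true
Branch taken: Yes

Yes


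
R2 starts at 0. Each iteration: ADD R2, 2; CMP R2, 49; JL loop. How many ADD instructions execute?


Loop trace (R2 starts at 0, target 49, step 2):
  ADD #1: R2 = 0 + 2 = 2  → 2 < 49, loop
  ADD #2: R2 = 2 + 2 = 4  → 4 < 49, loop
  ADD #3: R2 = 4 + 2 = 6  → 6 < 49, loop
  ADD #4: R2 = 6 + 2 = 8  → 8 < 49, loop
  ADD #5: R2 = 8 + 2 = 10  → 10 < 49, loop
  ADD #6: R2 = 10 + 2 = 12  → 12 < 49, loop
  ADD #7: R2 = 12 + 2 = 14  → 14 < 49, loop
  ADD #8: R2 = 14 + 2 = 16  → 16 < 49, loop
  ADD #9: R2 = 16 + 2 = 18  → 18 < 49, loop
  ADD #10: R2 = 18 + 2 = 20  → 20 < 49, loop
  ADD #11: R2 = 20 + 2 = 22  → 22 < 49, loop
  ADD #12: R2 = 22 + 2 = 24  → 24 < 49, loop
  ADD #13: R2 = 24 + 2 = 26  → 26 < 49, loop
  ADD #14: R2 = 26 + 2 = 28  → 28 < 49, loop
  ADD #15: R2 = 28 + 2 = 30  → 30 < 49, loop
  ADD #16: R2 = 30 + 2 = 32  → 32 < 49, loop
  ADD #17: R2 = 32 + 2 = 34  → 34 < 49, loop
  ADD #18: R2 = 34 + 2 = 36  → 36 < 49, loop
  ADD #19: R2 = 36 + 2 = 38  → 38 < 49, loop
  ADD #20: R2 = 38 + 2 = 40  → 40 < 49, loop
  ADD #21: R2 = 40 + 2 = 42  → 42 < 49, loop
  ADD #22: R2 = 42 + 2 = 44  → 44 < 49, loop
  ADD #23: R2 = 44 + 2 = 46  → 46 < 49, loop
  ADD #24: R2 = 46 + 2 = 48  → 48 < 49, loop
  ADD #25: R2 = 48 + 2 = 50  → 50 >= 49, exit
Total ADD instructions: 25

25


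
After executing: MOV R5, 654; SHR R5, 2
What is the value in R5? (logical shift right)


Register state trace:
  MOV R5, 654  → R5 = 654
  SHR R5, 2  → R5 = 654 >> 2 = 654 // 2^2 = 163
Final: R5 = 163

163


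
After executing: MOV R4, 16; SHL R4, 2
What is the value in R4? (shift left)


Register state trace:
  MOV R4, 16  → R4 = 16
  SHL R4, 2  → R4 = 16 << 2 = 16 * 2^2 = 64
Final: R4 = 64

64


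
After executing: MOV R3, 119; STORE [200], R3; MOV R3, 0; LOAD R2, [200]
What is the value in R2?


Register and memory trace:
  MOV R3, 119  → R3 = 119
  STORE [200], R3  → mem[200] = 119
  MOV R3, 0  → R3 = 0
  LOAD R2, [200]  → R2 = mem[200] = 119
Final: R2 = 119

119


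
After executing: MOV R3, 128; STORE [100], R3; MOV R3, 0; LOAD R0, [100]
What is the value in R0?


Register and memory trace:
  MOV R3, 128  → R3 = 128
  STORE [100], R3  → mem[100] = 128
  MOV R3, 0  → R3 = 0
  LOAD R0, [100]  → R0 = mem[100] = 128
Final: R0 = 128

128


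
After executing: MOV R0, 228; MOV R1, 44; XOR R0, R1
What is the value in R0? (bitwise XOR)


Register state trace:
  MOV R0, 228  → R0 = 228 (0b11100100)
  MOV R1, 44  → R1 = 44 (0b00101100)
  XOR R0, R1  → R0 = 228 XOR 44 = 200 (0b11001000)
Final: R0 = 200

200


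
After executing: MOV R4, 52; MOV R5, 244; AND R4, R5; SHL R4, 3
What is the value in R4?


Register state trace:
  MOV R4, 52  → R4 = 52 (0b00110100)
  MOV R5, 244  → R5 = 244 (0b11110100)
  AND R4, R5  → R4 = 52 AND 244 = 52 (0b00110100)
  SHL R4, 3  → R4 = 52 << 3 = 416
Final: R4 = 416

416


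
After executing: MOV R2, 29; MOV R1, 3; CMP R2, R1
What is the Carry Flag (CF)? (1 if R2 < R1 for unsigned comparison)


Register state trace:
  MOV R2, 29  → R2 = 29
  MOV R1, 3  → R1 = 3
  CMP R2, R1  → unsigned 29 - 3: no borrow
  29 >= 3, so CF = 0
CF = 0

0


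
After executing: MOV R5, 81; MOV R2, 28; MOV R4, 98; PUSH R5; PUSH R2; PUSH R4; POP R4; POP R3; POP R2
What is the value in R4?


Stack trace (top is rightmost):
  MOV R5, 81  → R5 = 81
  MOV R2, 28  → R2 = 28
  MOV R4, 98  → R4 = 98
  PUSH R5  → stack: [81]
  PUSH R2  → stack: [81, 28]
  PUSH R4  → stack: [81, 28, 98]
  POP R4  → R4 = 98, stack: [81, 28]
  POP R3  → R3 = 28, stack: [81]
  POP R2  → R2 = 81, stack: []
Final: R4 = 98

98


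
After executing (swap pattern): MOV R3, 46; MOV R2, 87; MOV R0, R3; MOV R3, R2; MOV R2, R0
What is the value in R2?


Register state trace (swap pattern):
  MOV R3, 46  → R3 = 46
  MOV R2, 87  → R2 = 87
  MOV R0, R3  → R0 = 46  (save R3)
  MOV R3, R2  → R3 = 87  (R3 gets R2's value)
  MOV R2, R0  → R2 = 46  (R2 gets saved value)
Final: R2 = 46

46


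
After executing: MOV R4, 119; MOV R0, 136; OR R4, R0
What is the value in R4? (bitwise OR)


Register state trace:
  MOV R4, 119  → R4 = 119 (0b01110111)
  MOV R0, 136  → R0 = 136 (0b10001000)
  OR R4, R0   → R4 = 119 OR 136 = 255 (0b11111111)
Final: R4 = 255

255


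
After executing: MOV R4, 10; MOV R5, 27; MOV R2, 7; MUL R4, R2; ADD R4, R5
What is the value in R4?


Register state trace:
  MOV R4, 10  → R4 = 10
  MOV R5, 27  → R5 = 27
  MOV R2, 7  → R2 = 7
  MUL R4, R2  → R4 = 10 * 7 = 70
  ADD R4, R5  → R4 = 70 + 27 = 97
Final: R4 = 97

97


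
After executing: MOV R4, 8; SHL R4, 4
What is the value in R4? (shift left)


Register state trace:
  MOV R4, 8  → R4 = 8
  SHL R4, 4  → R4 = 8 << 4 = 8 * 2^4 = 128
Final: R4 = 128

128


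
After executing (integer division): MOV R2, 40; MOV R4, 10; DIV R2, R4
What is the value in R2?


Register state trace:
  MOV R2, 40  → R2 = 40
  MOV R4, 10  → R4 = 10
  DIV R2, R4  → R2 = 40 // 10 = 4
Final: R2 = 4

4


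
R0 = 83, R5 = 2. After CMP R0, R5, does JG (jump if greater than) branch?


Trace:
  R0 = 83, R5 = 2
  CMP R0, R5  → compares 83 vs 2
  JG checks: is 83 greater than 2?
  83 > 2, so condition is true
Branch taken: Yes

Yes


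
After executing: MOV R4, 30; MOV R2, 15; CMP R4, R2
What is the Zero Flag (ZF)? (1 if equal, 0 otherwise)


Register state trace:
  MOV R4, 30  → R4 = 30
  MOV R2, 15  → R2 = 15
  CMP R4, R2  → computes 30 - 15 = 15
  Result is nonzero, so values are not equal
ZF = 0

0


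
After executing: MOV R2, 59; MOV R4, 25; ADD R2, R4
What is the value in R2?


Register state trace:
  MOV R2, 59  → R2 = 59
  MOV R4, 25  → R4 = 25
  ADD R2, R4  → R2 = 59 + 25 = 84
Final: R2 = 84

84


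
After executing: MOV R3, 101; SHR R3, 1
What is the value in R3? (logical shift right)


Register state trace:
  MOV R3, 101  → R3 = 101
  SHR R3, 1  → R3 = 101 >> 1 = 101 // 2^1 = 50
Final: R3 = 50

50


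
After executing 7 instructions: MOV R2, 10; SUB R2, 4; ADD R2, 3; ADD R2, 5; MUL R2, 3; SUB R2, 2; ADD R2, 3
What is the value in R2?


Register state trace:
  MOV R2, 10  → R2 = 10
  SUB R2, 4  → R2 = 10 - 4 = 6
  ADD R2, 3  → R2 = 6 + 3 = 9
  ADD R2, 5  → R2 = 9 + 5 = 14
  MUL R2, 3  → R2 = 14 * 3 = 42
  SUB R2, 2  → R2 = 42 - 2 = 40
  ADD R2, 3  → R2 = 40 + 3 = 43
Final: R2 = 43

43


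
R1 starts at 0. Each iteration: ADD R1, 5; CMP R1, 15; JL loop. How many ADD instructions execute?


Loop trace (R1 starts at 0, target 15, step 5):
  ADD #1: R1 = 0 + 5 = 5  → 5 < 15, loop
  ADD #2: R1 = 5 + 5 = 10  → 10 < 15, loop
  ADD #3: R1 = 10 + 5 = 15  → 15 >= 15, exit
Total ADD instructions: 3

3


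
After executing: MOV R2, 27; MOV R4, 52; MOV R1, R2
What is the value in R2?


Register state trace:
  MOV R2, 27  → R2 = 27
  MOV R4, 52  → R4 = 52
  MOV R1, R2  → R1 = 27
Final: R2 = 27

27


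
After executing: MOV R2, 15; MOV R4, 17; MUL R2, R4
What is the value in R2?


Register state trace:
  MOV R2, 15  → R2 = 15
  MOV R4, 17  → R4 = 17
  MUL R2, R4  → R2 = 15 * 17 = 255
Final: R2 = 255

255


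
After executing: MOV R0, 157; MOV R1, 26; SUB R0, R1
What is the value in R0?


Register state trace:
  MOV R0, 157  → R0 = 157
  MOV R1, 26  → R1 = 26
  SUB R0, R1  → R0 = 157 - 26 = 131
Final: R0 = 131

131


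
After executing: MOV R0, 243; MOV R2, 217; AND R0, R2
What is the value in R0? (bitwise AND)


Register state trace:
  MOV R0, 243  → R0 = 243 (0b11110011)
  MOV R2, 217  → R2 = 217 (0b11011001)
  AND R0, R2  → R0 = 243 AND 217 = 209 (0b11010001)
Final: R0 = 209

209


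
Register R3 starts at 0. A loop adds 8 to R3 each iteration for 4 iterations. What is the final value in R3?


Starting value: R3 = 0
  Iter 1: R3 = 0 + 8 = 8
  Iter 2: R3 = 8 + 8 = 16
  Iter 3: R3 = 16 + 8 = 24
  Iter 4: R3 = 24 + 8 = 32
Final: R3 = 32

32


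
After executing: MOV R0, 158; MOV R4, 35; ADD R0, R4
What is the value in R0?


Register state trace:
  MOV R0, 158  → R0 = 158
  MOV R4, 35  → R4 = 35
  ADD R0, R4  → R0 = 158 + 35 = 193
Final: R0 = 193

193


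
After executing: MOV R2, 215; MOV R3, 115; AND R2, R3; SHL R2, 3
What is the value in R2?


Register state trace:
  MOV R2, 215  → R2 = 215 (0b11010111)
  MOV R3, 115  → R3 = 115 (0b01110011)
  AND R2, R3  → R2 = 215 AND 115 = 83 (0b01010011)
  SHL R2, 3  → R2 = 83 << 3 = 664
Final: R2 = 664

664


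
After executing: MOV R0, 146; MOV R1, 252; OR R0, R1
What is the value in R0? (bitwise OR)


Register state trace:
  MOV R0, 146  → R0 = 146 (0b10010010)
  MOV R1, 252  → R1 = 252 (0b11111100)
  OR R0, R1   → R0 = 146 OR 252 = 254 (0b11111110)
Final: R0 = 254

254


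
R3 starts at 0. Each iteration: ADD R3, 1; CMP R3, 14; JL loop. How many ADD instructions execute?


Loop trace (R3 starts at 0, target 14, step 1):
  ADD #1: R3 = 0 + 1 = 1  → 1 < 14, loop
  ADD #2: R3 = 1 + 1 = 2  → 2 < 14, loop
  ADD #3: R3 = 2 + 1 = 3  → 3 < 14, loop
  ADD #4: R3 = 3 + 1 = 4  → 4 < 14, loop
  ADD #5: R3 = 4 + 1 = 5  → 5 < 14, loop
  ADD #6: R3 = 5 + 1 = 6  → 6 < 14, loop
  ADD #7: R3 = 6 + 1 = 7  → 7 < 14, loop
  ADD #8: R3 = 7 + 1 = 8  → 8 < 14, loop
  ADD #9: R3 = 8 + 1 = 9  → 9 < 14, loop
  ADD #10: R3 = 9 + 1 = 10  → 10 < 14, loop
  ADD #11: R3 = 10 + 1 = 11  → 11 < 14, loop
  ADD #12: R3 = 11 + 1 = 12  → 12 < 14, loop
  ADD #13: R3 = 12 + 1 = 13  → 13 < 14, loop
  ADD #14: R3 = 13 + 1 = 14  → 14 >= 14, exit
Total ADD instructions: 14

14


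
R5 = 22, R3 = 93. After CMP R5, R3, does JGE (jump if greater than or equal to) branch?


Trace:
  R5 = 22, R3 = 93
  CMP R5, R3  → compares 22 vs 93
  JGE checks: is 22 greater than or equal to 93?
  22 < 93, so condition is false
Branch taken: No

No


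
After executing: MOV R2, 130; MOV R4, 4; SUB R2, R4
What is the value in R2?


Register state trace:
  MOV R2, 130  → R2 = 130
  MOV R4, 4  → R4 = 4
  SUB R2, R4  → R2 = 130 - 4 = 126
Final: R2 = 126

126


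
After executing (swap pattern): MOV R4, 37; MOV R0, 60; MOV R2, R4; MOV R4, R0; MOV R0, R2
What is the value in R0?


Register state trace (swap pattern):
  MOV R4, 37  → R4 = 37
  MOV R0, 60  → R0 = 60
  MOV R2, R4  → R2 = 37  (save R4)
  MOV R4, R0  → R4 = 60  (R4 gets R0's value)
  MOV R0, R2  → R0 = 37  (R0 gets saved value)
Final: R0 = 37

37


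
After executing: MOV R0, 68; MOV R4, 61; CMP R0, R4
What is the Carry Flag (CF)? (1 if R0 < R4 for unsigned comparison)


Register state trace:
  MOV R0, 68  → R0 = 68
  MOV R4, 61  → R4 = 61
  CMP R0, R4  → unsigned 68 - 61: no borrow
  68 >= 61, so CF = 0
CF = 0

0


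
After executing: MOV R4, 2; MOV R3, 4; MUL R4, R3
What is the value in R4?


Register state trace:
  MOV R4, 2  → R4 = 2
  MOV R3, 4  → R3 = 4
  MUL R4, R3  → R4 = 2 * 4 = 8
Final: R4 = 8

8


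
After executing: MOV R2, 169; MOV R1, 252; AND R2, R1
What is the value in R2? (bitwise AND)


Register state trace:
  MOV R2, 169  → R2 = 169 (0b10101001)
  MOV R1, 252  → R1 = 252 (0b11111100)
  AND R2, R1  → R2 = 169 AND 252 = 168 (0b10101000)
Final: R2 = 168

168


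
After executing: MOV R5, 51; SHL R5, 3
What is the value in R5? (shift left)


Register state trace:
  MOV R5, 51  → R5 = 51
  SHL R5, 3  → R5 = 51 << 3 = 51 * 2^3 = 408
Final: R5 = 408

408


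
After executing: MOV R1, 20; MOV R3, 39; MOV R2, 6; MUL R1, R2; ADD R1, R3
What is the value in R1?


Register state trace:
  MOV R1, 20  → R1 = 20
  MOV R3, 39  → R3 = 39
  MOV R2, 6  → R2 = 6
  MUL R1, R2  → R1 = 20 * 6 = 120
  ADD R1, R3  → R1 = 120 + 39 = 159
Final: R1 = 159

159


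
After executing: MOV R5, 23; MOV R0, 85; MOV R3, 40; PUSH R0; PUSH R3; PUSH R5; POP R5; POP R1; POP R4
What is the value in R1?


Stack trace (top is rightmost):
  MOV R5, 23  → R5 = 23
  MOV R0, 85  → R0 = 85
  MOV R3, 40  → R3 = 40
  PUSH R0  → stack: [85]
  PUSH R3  → stack: [85, 40]
  PUSH R5  → stack: [85, 40, 23]
  POP R5  → R5 = 23, stack: [85, 40]
  POP R1  → R1 = 40, stack: [85]
  POP R4  → R4 = 85, stack: []
Final: R1 = 40

40


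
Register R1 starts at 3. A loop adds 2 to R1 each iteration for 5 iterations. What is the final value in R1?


Starting value: R1 = 3
  Iter 1: R1 = 3 + 2 = 5
  Iter 2: R1 = 5 + 2 = 7
  Iter 3: R1 = 7 + 2 = 9
  Iter 4: R1 = 9 + 2 = 11
  Iter 5: R1 = 11 + 2 = 13
Final: R1 = 13

13


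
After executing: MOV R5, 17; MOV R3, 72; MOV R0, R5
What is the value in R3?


Register state trace:
  MOV R5, 17  → R5 = 17
  MOV R3, 72  → R3 = 72
  MOV R0, R5  → R0 = 17
Final: R3 = 72

72


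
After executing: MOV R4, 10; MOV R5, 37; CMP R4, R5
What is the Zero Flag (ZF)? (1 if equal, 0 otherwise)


Register state trace:
  MOV R4, 10  → R4 = 10
  MOV R5, 37  → R5 = 37
  CMP R4, R5  → computes 10 - 37 = -27
  Result is nonzero, so values are not equal
ZF = 0

0


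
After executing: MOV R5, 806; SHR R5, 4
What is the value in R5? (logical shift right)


Register state trace:
  MOV R5, 806  → R5 = 806
  SHR R5, 4  → R5 = 806 >> 4 = 806 // 2^4 = 50
Final: R5 = 50

50


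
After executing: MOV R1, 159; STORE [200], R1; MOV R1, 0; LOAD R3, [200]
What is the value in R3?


Register and memory trace:
  MOV R1, 159  → R1 = 159
  STORE [200], R1  → mem[200] = 159
  MOV R1, 0  → R1 = 0
  LOAD R3, [200]  → R3 = mem[200] = 159
Final: R3 = 159

159


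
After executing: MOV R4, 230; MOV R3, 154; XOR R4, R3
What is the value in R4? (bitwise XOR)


Register state trace:
  MOV R4, 230  → R4 = 230 (0b11100110)
  MOV R3, 154  → R3 = 154 (0b10011010)
  XOR R4, R3  → R4 = 230 XOR 154 = 124 (0b01111100)
Final: R4 = 124

124


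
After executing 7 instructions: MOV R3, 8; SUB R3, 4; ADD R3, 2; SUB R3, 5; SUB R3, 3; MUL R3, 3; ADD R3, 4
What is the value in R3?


Register state trace:
  MOV R3, 8  → R3 = 8
  SUB R3, 4  → R3 = 8 - 4 = 4
  ADD R3, 2  → R3 = 4 + 2 = 6
  SUB R3, 5  → R3 = 6 - 5 = 1
  SUB R3, 3  → R3 = 1 - 3 = -2
  MUL R3, 3  → R3 = -2 * 3 = -6
  ADD R3, 4  → R3 = -6 + 4 = -2
Final: R3 = -2

-2


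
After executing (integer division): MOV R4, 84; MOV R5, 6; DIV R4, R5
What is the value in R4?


Register state trace:
  MOV R4, 84  → R4 = 84
  MOV R5, 6  → R5 = 6
  DIV R4, R5  → R4 = 84 // 6 = 14
Final: R4 = 14

14


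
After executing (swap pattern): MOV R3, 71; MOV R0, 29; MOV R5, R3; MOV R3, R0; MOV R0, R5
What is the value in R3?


Register state trace (swap pattern):
  MOV R3, 71  → R3 = 71
  MOV R0, 29  → R0 = 29
  MOV R5, R3  → R5 = 71  (save R3)
  MOV R3, R0  → R3 = 29  (R3 gets R0's value)
  MOV R0, R5  → R0 = 71  (R0 gets saved value)
Final: R3 = 29

29


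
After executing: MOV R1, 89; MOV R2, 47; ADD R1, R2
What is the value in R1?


Register state trace:
  MOV R1, 89  → R1 = 89
  MOV R2, 47  → R2 = 47
  ADD R1, R2  → R1 = 89 + 47 = 136
Final: R1 = 136

136


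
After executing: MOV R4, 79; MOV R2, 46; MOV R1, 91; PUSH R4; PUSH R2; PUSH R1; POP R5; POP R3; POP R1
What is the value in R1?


Stack trace (top is rightmost):
  MOV R4, 79  → R4 = 79
  MOV R2, 46  → R2 = 46
  MOV R1, 91  → R1 = 91
  PUSH R4  → stack: [79]
  PUSH R2  → stack: [79, 46]
  PUSH R1  → stack: [79, 46, 91]
  POP R5  → R5 = 91, stack: [79, 46]
  POP R3  → R3 = 46, stack: [79]
  POP R1  → R1 = 79, stack: []
Final: R1 = 79

79


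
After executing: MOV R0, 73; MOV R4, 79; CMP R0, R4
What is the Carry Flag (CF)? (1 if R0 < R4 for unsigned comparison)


Register state trace:
  MOV R0, 73  → R0 = 73
  MOV R4, 79  → R4 = 79
  CMP R0, R4  → unsigned 73 - 79: borrow occurs
  73 < 79, so CF = 1
CF = 1

1


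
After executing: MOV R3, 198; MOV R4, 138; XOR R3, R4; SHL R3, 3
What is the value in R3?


Register state trace:
  MOV R3, 198  → R3 = 198 (0b11000110)
  MOV R4, 138  → R4 = 138 (0b10001010)
  XOR R3, R4  → R3 = 198 XOR 138 = 76 (0b01001100)
  SHL R3, 3  → R3 = 76 << 3 = 608
Final: R3 = 608

608


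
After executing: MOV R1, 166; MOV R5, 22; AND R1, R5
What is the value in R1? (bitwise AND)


Register state trace:
  MOV R1, 166  → R1 = 166 (0b10100110)
  MOV R5, 22  → R5 = 22 (0b00010110)
  AND R1, R5  → R1 = 166 AND 22 = 6 (0b00000110)
Final: R1 = 6

6


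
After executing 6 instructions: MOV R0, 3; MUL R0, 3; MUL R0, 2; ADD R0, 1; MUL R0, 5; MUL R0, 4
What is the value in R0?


Register state trace:
  MOV R0, 3  → R0 = 3
  MUL R0, 3  → R0 = 3 * 3 = 9
  MUL R0, 2  → R0 = 9 * 2 = 18
  ADD R0, 1  → R0 = 18 + 1 = 19
  MUL R0, 5  → R0 = 19 * 5 = 95
  MUL R0, 4  → R0 = 95 * 4 = 380
Final: R0 = 380

380


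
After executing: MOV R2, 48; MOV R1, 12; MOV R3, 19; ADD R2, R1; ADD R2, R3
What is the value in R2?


Register state trace:
  MOV R2, 48  → R2 = 48
  MOV R1, 12  → R1 = 12
  MOV R3, 19  → R3 = 19
  ADD R2, R1  → R2 = 48 + 12 = 60
  ADD R2, R3  → R2 = 60 + 19 = 79
Final: R2 = 79

79


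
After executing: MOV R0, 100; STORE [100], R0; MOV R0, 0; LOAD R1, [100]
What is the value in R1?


Register and memory trace:
  MOV R0, 100  → R0 = 100
  STORE [100], R0  → mem[100] = 100
  MOV R0, 0  → R0 = 0
  LOAD R1, [100]  → R1 = mem[100] = 100
Final: R1 = 100

100


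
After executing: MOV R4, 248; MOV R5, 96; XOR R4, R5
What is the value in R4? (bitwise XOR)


Register state trace:
  MOV R4, 248  → R4 = 248 (0b11111000)
  MOV R5, 96  → R5 = 96 (0b01100000)
  XOR R4, R5  → R4 = 248 XOR 96 = 152 (0b10011000)
Final: R4 = 152

152


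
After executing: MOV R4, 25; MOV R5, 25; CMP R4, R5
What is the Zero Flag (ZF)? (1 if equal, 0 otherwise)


Register state trace:
  MOV R4, 25  → R4 = 25
  MOV R5, 25  → R5 = 25
  CMP R4, R5  → computes 25 - 25 = 0
  Result is zero, so values are equal
ZF = 1

1


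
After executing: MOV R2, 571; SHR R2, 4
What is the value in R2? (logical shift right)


Register state trace:
  MOV R2, 571  → R2 = 571
  SHR R2, 4  → R2 = 571 >> 4 = 571 // 2^4 = 35
Final: R2 = 35

35


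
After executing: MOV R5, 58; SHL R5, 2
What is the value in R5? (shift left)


Register state trace:
  MOV R5, 58  → R5 = 58
  SHL R5, 2  → R5 = 58 << 2 = 58 * 2^2 = 232
Final: R5 = 232

232


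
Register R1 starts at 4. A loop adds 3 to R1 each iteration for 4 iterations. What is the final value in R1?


Starting value: R1 = 4
  Iter 1: R1 = 4 + 3 = 7
  Iter 2: R1 = 7 + 3 = 10
  Iter 3: R1 = 10 + 3 = 13
  Iter 4: R1 = 13 + 3 = 16
Final: R1 = 16

16


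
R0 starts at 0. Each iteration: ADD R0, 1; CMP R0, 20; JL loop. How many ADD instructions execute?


Loop trace (R0 starts at 0, target 20, step 1):
  ADD #1: R0 = 0 + 1 = 1  → 1 < 20, loop
  ADD #2: R0 = 1 + 1 = 2  → 2 < 20, loop
  ADD #3: R0 = 2 + 1 = 3  → 3 < 20, loop
  ADD #4: R0 = 3 + 1 = 4  → 4 < 20, loop
  ADD #5: R0 = 4 + 1 = 5  → 5 < 20, loop
  ADD #6: R0 = 5 + 1 = 6  → 6 < 20, loop
  ADD #7: R0 = 6 + 1 = 7  → 7 < 20, loop
  ADD #8: R0 = 7 + 1 = 8  → 8 < 20, loop
  ADD #9: R0 = 8 + 1 = 9  → 9 < 20, loop
  ADD #10: R0 = 9 + 1 = 10  → 10 < 20, loop
  ADD #11: R0 = 10 + 1 = 11  → 11 < 20, loop
  ADD #12: R0 = 11 + 1 = 12  → 12 < 20, loop
  ADD #13: R0 = 12 + 1 = 13  → 13 < 20, loop
  ADD #14: R0 = 13 + 1 = 14  → 14 < 20, loop
  ADD #15: R0 = 14 + 1 = 15  → 15 < 20, loop
  ADD #16: R0 = 15 + 1 = 16  → 16 < 20, loop
  ADD #17: R0 = 16 + 1 = 17  → 17 < 20, loop
  ADD #18: R0 = 17 + 1 = 18  → 18 < 20, loop
  ADD #19: R0 = 18 + 1 = 19  → 19 < 20, loop
  ADD #20: R0 = 19 + 1 = 20  → 20 >= 20, exit
Total ADD instructions: 20

20
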